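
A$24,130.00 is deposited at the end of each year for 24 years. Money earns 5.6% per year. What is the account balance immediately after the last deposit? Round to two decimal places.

This is an ordinary annuity: 24 deposits of A$24,130.00 at the end of each year.
Periodic rate r = 0.056 per year.
FV = PMT × [((1+r)^n − 1)/r] = 24,130 × [(1+r)^24 − 1] / r = A$1,162,428.33

A$1,162,428.33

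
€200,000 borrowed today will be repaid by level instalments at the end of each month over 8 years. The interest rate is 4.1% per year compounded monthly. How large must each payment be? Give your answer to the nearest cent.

€2,447.17

Level ordinary annuity; solve PV = PMT × [(1 − (1+r)^−n)/r] for PMT.
Periodic rate r = 0.041/12 per month; n is counted in months.
With n = 96: PMT = 200,000 / ([(1 − (1+r)^−n)/r]) = €2,447.17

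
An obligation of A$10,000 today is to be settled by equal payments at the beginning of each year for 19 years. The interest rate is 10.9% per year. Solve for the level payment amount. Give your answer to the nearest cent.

Level annuity due; solve PV = PMT × [(1 − (1+r)^−n)/r] × (1+r) for PMT.
Periodic rate r = 0.109 per year.
With n = 19: PMT = 10,000 / ([(1 − (1+r)^−n)/r] × (1+r)) = A$1,142.94

A$1,142.94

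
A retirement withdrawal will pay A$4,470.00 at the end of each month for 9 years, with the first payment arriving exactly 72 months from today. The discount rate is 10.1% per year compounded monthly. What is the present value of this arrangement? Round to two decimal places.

Ordinary annuity of 108 payments, first payment at period 72.
Periodic rate r = 0.101/12 per month; n is counted in months.
The ordinary-annuity PV formula values the stream one period before the first payment (period 71); discount that back 71 periods:
PV₀ = 4,470 × [1 − (1+r)^−108] / r × (1+r)^−71 = A$174,435.70

A$174,435.70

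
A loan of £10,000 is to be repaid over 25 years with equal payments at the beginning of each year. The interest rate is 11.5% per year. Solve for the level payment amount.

Level annuity due; solve PV = PMT × [(1 − (1+r)^−n)/r] × (1+r) for PMT.
Periodic rate r = 0.115 per year.
With n = 25: PMT = 10,000 / ([(1 − (1+r)^−n)/r] × (1+r)) = £1,104.02

£1,104.02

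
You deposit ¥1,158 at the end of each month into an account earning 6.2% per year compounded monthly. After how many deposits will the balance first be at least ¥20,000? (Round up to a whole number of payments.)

Periodic rate r = 0.062/12 per month; n is counted in months.
Ordinary annuity FV: 20,000 = 1,158 × [((1+r)^n − 1)/r].
(1+r)^n = 1 + 20,000 × r / 1,158, so n = ln(1 + 20,000·r/1,158) / ln(1+r) = 16.59.
Round up to a whole number of payments: n = 17.

17 payments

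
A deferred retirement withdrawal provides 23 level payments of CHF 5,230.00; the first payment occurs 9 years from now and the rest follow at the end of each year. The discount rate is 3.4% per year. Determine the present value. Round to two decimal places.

CHF 63,160.75

Ordinary annuity of 23 payments, first payment at period 9.
Periodic rate r = 0.034 per year.
The ordinary-annuity PV formula values the stream one period before the first payment (period 8); discount that back 8 periods:
PV₀ = 5,230 × [1 − (1+r)^−23] / r × (1+r)^−8 = CHF 63,160.75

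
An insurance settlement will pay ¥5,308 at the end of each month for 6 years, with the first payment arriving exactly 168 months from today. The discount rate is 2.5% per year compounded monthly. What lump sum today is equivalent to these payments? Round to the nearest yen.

¥250,460

Ordinary annuity of 72 payments, first payment at period 168.
Periodic rate r = 0.025/12 per month; n is counted in months.
The ordinary-annuity PV formula values the stream one period before the first payment (period 167); discount that back 167 periods:
PV₀ = 5,308 × [1 − (1+r)^−72] / r × (1+r)^−167 = ¥250,460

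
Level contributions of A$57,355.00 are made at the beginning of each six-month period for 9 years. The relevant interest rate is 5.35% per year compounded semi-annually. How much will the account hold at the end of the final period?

This is an annuity due: 18 deposits of A$57,355.00 at the beginning of each six-month period.
Periodic rate r = 0.0535/2 per half-year; n is counted in half-years.
FV = PMT × [((1+r)^n − 1)/r] × (1+r) = 57,355 × [(1+r)^18 − 1] / r × (1+r) = A$1,339,134.09

A$1,339,134.09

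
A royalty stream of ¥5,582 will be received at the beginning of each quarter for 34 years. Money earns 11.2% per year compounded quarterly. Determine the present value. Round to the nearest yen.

This is an annuity due: 136 payments of ¥5,582 at the beginning of each quarter.
Periodic rate r = 0.112/4 per quarter; n is counted in quarters.
PV = PMT × [(1 − (1+r)^−n)/r] × (1+r) = 5,582 × [1 − (1+r)^−136] / r × (1+r) = ¥200,147

¥200,147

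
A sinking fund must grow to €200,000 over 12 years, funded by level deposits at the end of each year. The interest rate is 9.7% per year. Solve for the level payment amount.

€9,522.67

Level ordinary annuity; solve FV = PMT × [((1+r)^n − 1)/r] for PMT.
Periodic rate r = 0.097 per year.
With n = 12: PMT = 200,000 / ([((1+r)^n − 1)/r]) = €9,522.67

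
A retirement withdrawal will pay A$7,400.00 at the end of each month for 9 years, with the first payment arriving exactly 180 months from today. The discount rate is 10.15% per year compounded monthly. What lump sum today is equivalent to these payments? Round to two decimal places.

Ordinary annuity of 108 payments, first payment at period 180.
Periodic rate r = 0.1015/12 per month; n is counted in months.
The ordinary-annuity PV formula values the stream one period before the first payment (period 179); discount that back 179 periods:
PV₀ = 7,400 × [1 − (1+r)^−108] / r × (1+r)^−179 = A$115,715.77

A$115,715.77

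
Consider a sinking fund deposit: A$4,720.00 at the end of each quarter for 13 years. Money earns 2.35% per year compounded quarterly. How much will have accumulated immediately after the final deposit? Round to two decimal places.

A$286,084.80

This is an ordinary annuity: 52 deposits of A$4,720.00 at the end of each quarter.
Periodic rate r = 0.0235/4 per quarter; n is counted in quarters.
FV = PMT × [((1+r)^n − 1)/r] = 4,720 × [(1+r)^52 − 1] / r = A$286,084.80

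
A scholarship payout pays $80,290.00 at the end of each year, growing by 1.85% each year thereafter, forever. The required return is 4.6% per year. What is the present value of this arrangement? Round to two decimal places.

$2,919,636.36

Periodic rate r = 0.046 per year.
Growing perpetuity (Gordon): PV = PMT₁ / (r − g) = 80,290 / (r − 0.0185) = $2,919,636.36.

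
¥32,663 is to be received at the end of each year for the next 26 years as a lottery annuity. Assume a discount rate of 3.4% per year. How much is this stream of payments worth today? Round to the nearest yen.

¥557,919

This is an ordinary annuity: 26 payments of ¥32,663 at the end of each year.
Periodic rate r = 0.034 per year.
PV = PMT × [(1 − (1+r)^−n)/r] = 32,663 × [1 − (1+r)^−26] / r = ¥557,919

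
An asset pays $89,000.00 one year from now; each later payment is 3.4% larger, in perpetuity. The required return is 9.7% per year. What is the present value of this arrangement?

$1,412,698.41

Periodic rate r = 0.097 per year.
Growing perpetuity (Gordon): PV = PMT₁ / (r − g) = 89,000 / (r − 0.034) = $1,412,698.41.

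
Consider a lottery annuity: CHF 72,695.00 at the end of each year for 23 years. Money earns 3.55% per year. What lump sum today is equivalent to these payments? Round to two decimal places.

This is an ordinary annuity: 23 payments of CHF 72,695.00 at the end of each year.
Periodic rate r = 0.0355 per year.
PV = PMT × [(1 − (1+r)^−n)/r] = 72,695 × [1 − (1+r)^−23] / r = CHF 1,129,786.36

CHF 1,129,786.36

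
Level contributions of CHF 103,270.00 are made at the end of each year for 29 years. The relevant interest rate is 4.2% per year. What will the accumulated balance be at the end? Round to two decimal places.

This is an ordinary annuity: 29 deposits of CHF 103,270.00 at the end of each year.
Periodic rate r = 0.042 per year.
FV = PMT × [((1+r)^n − 1)/r] = 103,270 × [(1+r)^29 − 1] / r = CHF 5,648,723.69

CHF 5,648,723.69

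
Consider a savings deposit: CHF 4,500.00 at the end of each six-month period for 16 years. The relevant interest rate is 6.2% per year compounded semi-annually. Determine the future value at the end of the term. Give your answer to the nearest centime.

This is an ordinary annuity: 32 deposits of CHF 4,500.00 at the end of each six-month period.
Periodic rate r = 0.062/2 per half-year; n is counted in half-years.
FV = PMT × [((1+r)^n − 1)/r] = 4,500 × [(1+r)^32 − 1] / r = CHF 240,430.79

CHF 240,430.79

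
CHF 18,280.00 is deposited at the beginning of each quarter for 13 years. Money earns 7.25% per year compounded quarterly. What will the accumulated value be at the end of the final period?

This is an annuity due: 52 deposits of CHF 18,280.00 at the beginning of each quarter.
Periodic rate r = 0.0725/4 per quarter; n is counted in quarters.
FV = PMT × [((1+r)^n − 1)/r] × (1+r) = 18,280 × [(1+r)^52 − 1] / r × (1+r) = CHF 1,586,271.49

CHF 1,586,271.49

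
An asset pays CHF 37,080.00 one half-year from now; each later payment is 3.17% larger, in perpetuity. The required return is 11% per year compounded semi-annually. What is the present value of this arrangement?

CHF 1,591,416.31

Periodic rate r = 0.11/2 per half-year.
Growing perpetuity (Gordon): PV = PMT₁ / (r − g) = 37,080 / (r − 0.0317) = CHF 1,591,416.31.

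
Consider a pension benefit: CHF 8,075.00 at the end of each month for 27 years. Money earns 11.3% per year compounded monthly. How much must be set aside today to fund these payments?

This is an ordinary annuity: 324 payments of CHF 8,075.00 at the end of each month.
Periodic rate r = 0.113/12 per month; n is counted in months.
PV = PMT × [(1 − (1+r)^−n)/r] = 8,075 × [1 − (1+r)^−324] / r = CHF 816,368.07

CHF 816,368.07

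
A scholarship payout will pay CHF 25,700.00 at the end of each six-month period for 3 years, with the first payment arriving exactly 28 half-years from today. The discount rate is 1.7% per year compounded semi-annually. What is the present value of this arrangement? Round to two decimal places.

Ordinary annuity of 6 payments, first payment at period 28.
Periodic rate r = 0.017/2 per half-year; n is counted in half-years.
The ordinary-annuity PV formula values the stream one period before the first payment (period 27); discount that back 27 periods:
PV₀ = 25,700 × [1 − (1+r)^−6] / r × (1+r)^−27 = CHF 119,128.24

CHF 119,128.24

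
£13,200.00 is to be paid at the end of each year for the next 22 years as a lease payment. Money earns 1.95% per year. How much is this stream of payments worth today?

This is an ordinary annuity: 22 payments of £13,200.00 at the end of each year.
Periodic rate r = 0.0195 per year.
PV = PMT × [(1 − (1+r)^−n)/r] = 13,200 × [1 − (1+r)^−22] / r = £234,314.06

£234,314.06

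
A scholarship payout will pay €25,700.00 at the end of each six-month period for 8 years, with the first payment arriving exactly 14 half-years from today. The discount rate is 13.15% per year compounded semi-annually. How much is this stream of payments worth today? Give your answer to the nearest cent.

Ordinary annuity of 16 payments, first payment at period 14.
Periodic rate r = 0.1315/2 per half-year; n is counted in half-years.
The ordinary-annuity PV formula values the stream one period before the first payment (period 13); discount that back 13 periods:
PV₀ = 25,700 × [1 − (1+r)^−16] / r × (1+r)^−13 = €109,147.71

€109,147.71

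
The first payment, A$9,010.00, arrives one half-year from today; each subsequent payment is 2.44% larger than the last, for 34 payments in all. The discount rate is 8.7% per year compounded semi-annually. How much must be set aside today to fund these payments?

A$220,010.27

Periodic rate r = 0.087/2 per half-year; n is counted in half-years.
Growing ordinary annuity: PV = PMT₁ × [1 − ((1+g)/(1+r))^n] / (r − g) = 9,010 × [1 − ((1+0.0244)/(1+r))^34] / (r − 0.0244) = A$220,010.27.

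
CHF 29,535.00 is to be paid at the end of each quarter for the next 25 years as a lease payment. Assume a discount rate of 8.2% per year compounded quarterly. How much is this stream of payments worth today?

This is an ordinary annuity: 100 payments of CHF 29,535.00 at the end of each quarter.
Periodic rate r = 0.082/4 per quarter; n is counted in quarters.
PV = PMT × [(1 − (1+r)^−n)/r] = 29,535 × [1 − (1+r)^−100] / r = CHF 1,251,374.34

CHF 1,251,374.34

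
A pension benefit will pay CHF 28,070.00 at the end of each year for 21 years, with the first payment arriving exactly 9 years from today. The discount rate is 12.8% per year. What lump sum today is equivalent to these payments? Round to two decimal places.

CHF 76,998.93

Ordinary annuity of 21 payments, first payment at period 9.
Periodic rate r = 0.128 per year.
The ordinary-annuity PV formula values the stream one period before the first payment (period 8); discount that back 8 periods:
PV₀ = 28,070 × [1 − (1+r)^−21] / r × (1+r)^−8 = CHF 76,998.93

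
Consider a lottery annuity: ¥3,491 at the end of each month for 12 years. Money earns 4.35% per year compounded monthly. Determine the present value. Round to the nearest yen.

This is an ordinary annuity: 144 payments of ¥3,491 at the end of each month.
Periodic rate r = 0.0435/12 per month; n is counted in months.
PV = PMT × [(1 − (1+r)^−n)/r] = 3,491 × [1 − (1+r)^−144] / r = ¥391,095

¥391,095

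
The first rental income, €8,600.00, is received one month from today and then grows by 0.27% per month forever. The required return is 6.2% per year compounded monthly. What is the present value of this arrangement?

€3,486,486.49

Periodic rate r = 0.062/12 per month.
Growing perpetuity (Gordon): PV = PMT₁ / (r − g) = 8,600 / (r − 0.0027) = €3,486,486.49.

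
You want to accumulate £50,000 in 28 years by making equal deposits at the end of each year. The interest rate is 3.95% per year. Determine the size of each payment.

Level ordinary annuity; solve FV = PMT × [((1+r)^n − 1)/r] for PMT.
Periodic rate r = 0.0395 per year.
With n = 28: PMT = 50,000 / ([((1+r)^n − 1)/r]) = £1,008.37

£1,008.37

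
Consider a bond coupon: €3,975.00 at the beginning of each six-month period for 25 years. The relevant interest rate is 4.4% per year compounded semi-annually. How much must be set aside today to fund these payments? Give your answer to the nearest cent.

€122,452.50

This is an annuity due: 50 payments of €3,975.00 at the beginning of each six-month period.
Periodic rate r = 0.044/2 per half-year; n is counted in half-years.
PV = PMT × [(1 − (1+r)^−n)/r] × (1+r) = 3,975 × [1 − (1+r)^−50] / r × (1+r) = €122,452.50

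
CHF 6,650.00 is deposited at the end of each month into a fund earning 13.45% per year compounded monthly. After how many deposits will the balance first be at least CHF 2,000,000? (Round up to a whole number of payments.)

133 payments

Periodic rate r = 0.1345/12 per month; n is counted in months.
Ordinary annuity FV: 2,000,000 = 6,650 × [((1+r)^n − 1)/r].
(1+r)^n = 1 + 2,000,000 × r / 6,650, so n = ln(1 + 2,000,000·r/6,650) / ln(1+r) = 132.33.
Round up to a whole number of payments: n = 133.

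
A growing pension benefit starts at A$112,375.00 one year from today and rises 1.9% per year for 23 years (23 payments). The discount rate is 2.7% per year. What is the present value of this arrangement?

A$2,312,343.71

Periodic rate r = 0.027 per year.
Growing ordinary annuity: PV = PMT₁ × [1 − ((1+g)/(1+r))^n] / (r − g) = 112,375 × [1 − ((1+0.019)/(1+r))^23] / (r − 0.019) = A$2,312,343.71.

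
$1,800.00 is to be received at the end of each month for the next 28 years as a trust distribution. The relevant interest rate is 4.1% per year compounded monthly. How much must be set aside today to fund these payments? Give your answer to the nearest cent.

$359,354.41

This is an ordinary annuity: 336 payments of $1,800.00 at the end of each month.
Periodic rate r = 0.041/12 per month; n is counted in months.
PV = PMT × [(1 − (1+r)^−n)/r] = 1,800 × [1 − (1+r)^−336] / r = $359,354.41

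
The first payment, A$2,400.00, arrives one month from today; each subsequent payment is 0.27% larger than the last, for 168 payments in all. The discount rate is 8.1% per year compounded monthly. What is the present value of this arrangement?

Periodic rate r = 0.081/12 per month; n is counted in months.
Growing ordinary annuity: PV = PMT₁ × [1 − ((1+g)/(1+r))^n] / (r − g) = 2,400 × [1 − ((1+0.0027)/(1+r))^168] / (r − 0.0027) = A$291,533.67.

A$291,533.67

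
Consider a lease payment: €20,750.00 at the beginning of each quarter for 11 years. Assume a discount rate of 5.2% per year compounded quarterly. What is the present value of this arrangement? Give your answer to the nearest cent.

€700,960.53

This is an annuity due: 44 payments of €20,750.00 at the beginning of each quarter.
Periodic rate r = 0.052/4 per quarter; n is counted in quarters.
PV = PMT × [(1 − (1+r)^−n)/r] × (1+r) = 20,750 × [1 − (1+r)^−44] / r × (1+r) = €700,960.53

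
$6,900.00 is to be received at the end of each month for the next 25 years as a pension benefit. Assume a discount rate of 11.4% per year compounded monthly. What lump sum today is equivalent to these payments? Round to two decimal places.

$683,733.55

This is an ordinary annuity: 300 payments of $6,900.00 at the end of each month.
Periodic rate r = 0.114/12 per month; n is counted in months.
PV = PMT × [(1 − (1+r)^−n)/r] = 6,900 × [1 − (1+r)^−300] / r = $683,733.55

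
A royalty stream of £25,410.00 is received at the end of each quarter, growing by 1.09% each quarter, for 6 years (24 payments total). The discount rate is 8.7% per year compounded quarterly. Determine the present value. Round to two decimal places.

Periodic rate r = 0.087/4 per quarter; n is counted in quarters.
Growing ordinary annuity: PV = PMT₁ × [1 − ((1+g)/(1+r))^n] / (r − g) = 25,410 × [1 − ((1+0.0109)/(1+r))^24] / (r − 0.0109) = £529,343.18.

£529,343.18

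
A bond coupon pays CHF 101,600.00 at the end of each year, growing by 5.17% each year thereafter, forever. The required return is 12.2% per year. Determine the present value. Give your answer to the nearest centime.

CHF 1,445,234.71

Periodic rate r = 0.122 per year.
Growing perpetuity (Gordon): PV = PMT₁ / (r − g) = 101,600 / (r − 0.0517) = CHF 1,445,234.71.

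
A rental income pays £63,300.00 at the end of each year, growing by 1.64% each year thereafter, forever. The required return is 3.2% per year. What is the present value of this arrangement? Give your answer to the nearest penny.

£4,057,692.31

Periodic rate r = 0.032 per year.
Growing perpetuity (Gordon): PV = PMT₁ / (r − g) = 63,300 / (r − 0.0164) = £4,057,692.31.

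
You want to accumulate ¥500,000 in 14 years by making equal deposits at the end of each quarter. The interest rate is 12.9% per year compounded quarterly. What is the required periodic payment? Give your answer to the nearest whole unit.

¥3,281

Level ordinary annuity; solve FV = PMT × [((1+r)^n − 1)/r] for PMT.
Periodic rate r = 0.129/4 per quarter; n is counted in quarters.
With n = 56: PMT = 500,000 / ([((1+r)^n − 1)/r]) = ¥3,281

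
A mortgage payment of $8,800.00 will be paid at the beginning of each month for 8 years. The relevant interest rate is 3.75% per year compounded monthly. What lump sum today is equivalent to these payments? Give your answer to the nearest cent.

This is an annuity due: 96 payments of $8,800.00 at the beginning of each month.
Periodic rate r = 0.0375/12 per month; n is counted in months.
PV = PMT × [(1 − (1+r)^−n)/r] × (1+r) = 8,800 × [1 − (1+r)^−96] / r × (1+r) = $731,157.56

$731,157.56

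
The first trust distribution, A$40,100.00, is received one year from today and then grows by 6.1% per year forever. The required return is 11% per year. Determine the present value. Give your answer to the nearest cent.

Periodic rate r = 0.11 per year.
Growing perpetuity (Gordon): PV = PMT₁ / (r − g) = 40,100 / (r − 0.061) = A$818,367.35.

A$818,367.35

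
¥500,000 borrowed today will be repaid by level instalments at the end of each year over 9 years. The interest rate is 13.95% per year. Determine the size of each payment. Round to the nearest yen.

¥100,900

Level ordinary annuity; solve PV = PMT × [(1 − (1+r)^−n)/r] for PMT.
Periodic rate r = 0.1395 per year.
With n = 9: PMT = 500,000 / ([(1 − (1+r)^−n)/r]) = ¥100,900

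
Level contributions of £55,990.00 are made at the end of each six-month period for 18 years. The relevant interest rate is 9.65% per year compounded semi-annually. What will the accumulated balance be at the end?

£5,168,780.96

This is an ordinary annuity: 36 deposits of £55,990.00 at the end of each six-month period.
Periodic rate r = 0.0965/2 per half-year; n is counted in half-years.
FV = PMT × [((1+r)^n − 1)/r] = 55,990 × [(1+r)^36 − 1] / r = £5,168,780.96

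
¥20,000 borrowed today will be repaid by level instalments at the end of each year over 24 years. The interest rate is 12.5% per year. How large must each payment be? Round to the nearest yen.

¥2,657

Level ordinary annuity; solve PV = PMT × [(1 − (1+r)^−n)/r] for PMT.
Periodic rate r = 0.125 per year.
With n = 24: PMT = 20,000 / ([(1 − (1+r)^−n)/r]) = ¥2,657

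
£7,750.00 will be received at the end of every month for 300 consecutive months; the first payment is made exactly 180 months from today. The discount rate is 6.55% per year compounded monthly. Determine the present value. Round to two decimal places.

Ordinary annuity of 300 payments, first payment at period 180.
Periodic rate r = 0.0655/12 per month; n is counted in months.
The ordinary-annuity PV formula values the stream one period before the first payment (period 179); discount that back 179 periods:
PV₀ = 7,750 × [1 − (1+r)^−300] / r × (1+r)^−179 = £431,208.83

£431,208.83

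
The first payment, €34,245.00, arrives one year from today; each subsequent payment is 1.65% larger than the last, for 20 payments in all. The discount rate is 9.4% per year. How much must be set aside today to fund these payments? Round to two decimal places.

Periodic rate r = 0.094 per year.
Growing ordinary annuity: PV = PMT₁ × [1 − ((1+g)/(1+r))^n] / (r − g) = 34,245 × [1 − ((1+0.0165)/(1+r))^20] / (r − 0.0165) = €340,223.47.

€340,223.47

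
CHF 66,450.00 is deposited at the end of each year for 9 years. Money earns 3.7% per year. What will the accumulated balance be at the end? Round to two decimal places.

CHF 694,643.07

This is an ordinary annuity: 9 deposits of CHF 66,450.00 at the end of each year.
Periodic rate r = 0.037 per year.
FV = PMT × [((1+r)^n − 1)/r] = 66,450 × [(1+r)^9 − 1] / r = CHF 694,643.07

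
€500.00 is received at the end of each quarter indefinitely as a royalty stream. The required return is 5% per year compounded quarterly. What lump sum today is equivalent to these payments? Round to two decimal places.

Periodic rate r = 0.05/4 per quarter.
Level perpetuity: PV = PMT / r = 500 / (0.05/4) = €40,000.00.

€40,000.00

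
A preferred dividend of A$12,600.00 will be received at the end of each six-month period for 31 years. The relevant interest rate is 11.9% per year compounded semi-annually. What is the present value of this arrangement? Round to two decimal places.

A$205,881.77

This is an ordinary annuity: 62 payments of A$12,600.00 at the end of each six-month period.
Periodic rate r = 0.119/2 per half-year; n is counted in half-years.
PV = PMT × [(1 − (1+r)^−n)/r] = 12,600 × [1 − (1+r)^−62] / r = A$205,881.77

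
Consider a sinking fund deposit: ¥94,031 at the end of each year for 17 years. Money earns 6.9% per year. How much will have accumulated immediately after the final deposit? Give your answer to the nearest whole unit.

This is an ordinary annuity: 17 deposits of ¥94,031 at the end of each year.
Periodic rate r = 0.069 per year.
FV = PMT × [((1+r)^n − 1)/r] = 94,031 × [(1+r)^17 − 1] / r = ¥2,874,081

¥2,874,081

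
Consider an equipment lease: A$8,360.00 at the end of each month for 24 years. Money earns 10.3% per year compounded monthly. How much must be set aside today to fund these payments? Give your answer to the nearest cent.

A$890,889.28

This is an ordinary annuity: 288 payments of A$8,360.00 at the end of each month.
Periodic rate r = 0.103/12 per month; n is counted in months.
PV = PMT × [(1 − (1+r)^−n)/r] = 8,360 × [1 − (1+r)^−288] / r = A$890,889.28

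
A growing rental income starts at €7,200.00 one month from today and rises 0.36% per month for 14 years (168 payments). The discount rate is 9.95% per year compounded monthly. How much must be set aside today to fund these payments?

Periodic rate r = 0.0995/12 per month; n is counted in months.
Growing ordinary annuity: PV = PMT₁ × [1 − ((1+g)/(1+r))^n] / (r − g) = 7,200 × [1 − ((1+0.0036)/(1+r))^168] / (r − 0.0036) = €833,637.34.

€833,637.34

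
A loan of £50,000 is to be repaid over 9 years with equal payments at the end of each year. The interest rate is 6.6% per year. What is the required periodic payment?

Level ordinary annuity; solve PV = PMT × [(1 − (1+r)^−n)/r] for PMT.
Periodic rate r = 0.066 per year.
With n = 9: PMT = 50,000 / ([(1 − (1+r)^−n)/r]) = £7,544.26

£7,544.26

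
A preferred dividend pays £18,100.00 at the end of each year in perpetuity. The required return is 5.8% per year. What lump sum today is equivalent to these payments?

Periodic rate r = 0.058 per year.
Level perpetuity: PV = PMT / r = 18,100 / (0.058) = £312,068.97.

£312,068.97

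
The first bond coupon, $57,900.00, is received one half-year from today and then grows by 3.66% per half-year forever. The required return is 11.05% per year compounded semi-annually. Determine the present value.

$3,104,557.64

Periodic rate r = 0.1105/2 per half-year.
Growing perpetuity (Gordon): PV = PMT₁ / (r − g) = 57,900 / (r − 0.0366) = $3,104,557.64.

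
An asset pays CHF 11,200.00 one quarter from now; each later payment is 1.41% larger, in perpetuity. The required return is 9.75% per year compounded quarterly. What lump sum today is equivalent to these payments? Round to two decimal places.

Periodic rate r = 0.0975/4 per quarter.
Growing perpetuity (Gordon): PV = PMT₁ / (r − g) = 11,200 / (r − 0.0141) = CHF 1,090,024.33.

CHF 1,090,024.33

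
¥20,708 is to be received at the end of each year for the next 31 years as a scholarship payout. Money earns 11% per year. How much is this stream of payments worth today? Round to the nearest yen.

This is an ordinary annuity: 31 payments of ¥20,708 at the end of each year.
Periodic rate r = 0.11 per year.
PV = PMT × [(1 − (1+r)^−n)/r] = 20,708 × [1 − (1+r)^−31] / r = ¥180,846

¥180,846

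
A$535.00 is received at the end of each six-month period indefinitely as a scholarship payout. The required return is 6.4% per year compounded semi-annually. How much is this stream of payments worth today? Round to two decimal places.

A$16,718.75

Periodic rate r = 0.064/2 per half-year.
Level perpetuity: PV = PMT / r = 535 / (0.064/2) = A$16,718.75.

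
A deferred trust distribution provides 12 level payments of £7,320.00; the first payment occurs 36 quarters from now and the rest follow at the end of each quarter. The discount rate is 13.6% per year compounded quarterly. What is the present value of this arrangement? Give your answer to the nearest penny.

Ordinary annuity of 12 payments, first payment at period 36.
Periodic rate r = 0.136/4 per quarter; n is counted in quarters.
The ordinary-annuity PV formula values the stream one period before the first payment (period 35); discount that back 35 periods:
PV₀ = 7,320 × [1 − (1+r)^−12] / r × (1+r)^−35 = £22,078.97

£22,078.97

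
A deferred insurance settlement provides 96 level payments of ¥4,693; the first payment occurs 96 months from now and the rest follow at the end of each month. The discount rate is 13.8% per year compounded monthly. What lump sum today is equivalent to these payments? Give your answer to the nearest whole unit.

Ordinary annuity of 96 payments, first payment at period 96.
Periodic rate r = 0.138/12 per month; n is counted in months.
The ordinary-annuity PV formula values the stream one period before the first payment (period 95); discount that back 95 periods:
PV₀ = 4,693 × [1 − (1+r)^−96] / r × (1+r)^−95 = ¥91,771

¥91,771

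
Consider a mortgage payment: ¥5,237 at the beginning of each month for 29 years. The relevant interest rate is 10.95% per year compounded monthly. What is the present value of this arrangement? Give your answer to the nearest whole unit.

¥554,611

This is an annuity due: 348 payments of ¥5,237 at the beginning of each month.
Periodic rate r = 0.1095/12 per month; n is counted in months.
PV = PMT × [(1 − (1+r)^−n)/r] × (1+r) = 5,237 × [1 − (1+r)^−348] / r × (1+r) = ¥554,611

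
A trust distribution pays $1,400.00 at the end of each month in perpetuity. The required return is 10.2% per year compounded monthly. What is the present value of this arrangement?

$164,705.88

Periodic rate r = 0.102/12 per month.
Level perpetuity: PV = PMT / r = 1,400 / (0.102/12) = $164,705.88.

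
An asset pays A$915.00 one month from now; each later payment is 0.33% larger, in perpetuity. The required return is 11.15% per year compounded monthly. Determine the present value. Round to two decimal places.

A$152,712.10

Periodic rate r = 0.1115/12 per month.
Growing perpetuity (Gordon): PV = PMT₁ / (r − g) = 915 / (r − 0.0033) = A$152,712.10.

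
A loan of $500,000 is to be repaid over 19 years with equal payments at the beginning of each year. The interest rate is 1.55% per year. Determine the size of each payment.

Level annuity due; solve PV = PMT × [(1 − (1+r)^−n)/r] × (1+r) for PMT.
Periodic rate r = 0.0155 per year.
With n = 19: PMT = 500,000 / ([(1 − (1+r)^−n)/r] × (1+r)) = $30,115.89

$30,115.89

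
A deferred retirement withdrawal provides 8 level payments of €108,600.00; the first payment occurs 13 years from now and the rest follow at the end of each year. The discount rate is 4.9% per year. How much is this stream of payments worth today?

Ordinary annuity of 8 payments, first payment at period 13.
Periodic rate r = 0.049 per year.
The ordinary-annuity PV formula values the stream one period before the first payment (period 12); discount that back 12 periods:
PV₀ = 108,600 × [1 − (1+r)^−8] / r × (1+r)^−12 = €396,944.58

€396,944.58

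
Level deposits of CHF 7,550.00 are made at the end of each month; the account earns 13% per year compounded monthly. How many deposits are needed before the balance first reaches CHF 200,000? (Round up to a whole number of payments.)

24 payments

Periodic rate r = 0.13/12 per month; n is counted in months.
Ordinary annuity FV: 200,000 = 7,550 × [((1+r)^n − 1)/r].
(1+r)^n = 1 + 200,000 × r / 7,550, so n = ln(1 + 200,000·r/7,550) / ln(1+r) = 23.41.
Round up to a whole number of payments: n = 24.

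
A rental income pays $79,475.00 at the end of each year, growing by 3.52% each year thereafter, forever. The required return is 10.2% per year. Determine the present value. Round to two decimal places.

$1,189,745.51

Periodic rate r = 0.102 per year.
Growing perpetuity (Gordon): PV = PMT₁ / (r − g) = 79,475 / (r − 0.0352) = $1,189,745.51.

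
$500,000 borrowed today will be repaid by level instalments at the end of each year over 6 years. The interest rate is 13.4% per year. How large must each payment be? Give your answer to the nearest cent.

Level ordinary annuity; solve PV = PMT × [(1 − (1+r)^−n)/r] for PMT.
Periodic rate r = 0.134 per year.
With n = 6: PMT = 500,000 / ([(1 − (1+r)^−n)/r]) = $126,472.91

$126,472.91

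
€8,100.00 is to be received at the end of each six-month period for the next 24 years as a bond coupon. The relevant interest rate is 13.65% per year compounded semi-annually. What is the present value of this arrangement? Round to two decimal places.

This is an ordinary annuity: 48 payments of €8,100.00 at the end of each six-month period.
Periodic rate r = 0.1365/2 per half-year; n is counted in half-years.
PV = PMT × [(1 − (1+r)^−n)/r] = 8,100 × [1 − (1+r)^−48] / r = €113,691.52

€113,691.52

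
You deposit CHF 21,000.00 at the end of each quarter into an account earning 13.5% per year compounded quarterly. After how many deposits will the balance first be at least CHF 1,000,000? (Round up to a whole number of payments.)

29 payments

Periodic rate r = 0.135/4 per quarter; n is counted in quarters.
Ordinary annuity FV: 1,000,000 = 21,000 × [((1+r)^n − 1)/r].
(1+r)^n = 1 + 1,000,000 × r / 21,000, so n = ln(1 + 1,000,000·r/21,000) / ln(1+r) = 28.87.
Round up to a whole number of payments: n = 29.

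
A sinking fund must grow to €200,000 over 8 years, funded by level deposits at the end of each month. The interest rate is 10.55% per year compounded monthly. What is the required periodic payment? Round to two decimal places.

Level ordinary annuity; solve FV = PMT × [((1+r)^n − 1)/r] for PMT.
Periodic rate r = 0.1055/12 per month; n is counted in months.
With n = 96: PMT = 200,000 / ([((1+r)^n − 1)/r]) = €1,335.02

€1,335.02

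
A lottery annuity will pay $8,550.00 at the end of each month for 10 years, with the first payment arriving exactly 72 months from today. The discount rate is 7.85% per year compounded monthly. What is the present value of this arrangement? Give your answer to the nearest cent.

$446,470.68

Ordinary annuity of 120 payments, first payment at period 72.
Periodic rate r = 0.0785/12 per month; n is counted in months.
The ordinary-annuity PV formula values the stream one period before the first payment (period 71); discount that back 71 periods:
PV₀ = 8,550 × [1 − (1+r)^−120] / r × (1+r)^−71 = $446,470.68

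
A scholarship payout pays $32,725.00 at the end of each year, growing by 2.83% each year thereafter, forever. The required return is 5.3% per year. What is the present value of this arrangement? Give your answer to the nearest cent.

Periodic rate r = 0.053 per year.
Growing perpetuity (Gordon): PV = PMT₁ / (r − g) = 32,725 / (r − 0.0283) = $1,324,898.79.

$1,324,898.79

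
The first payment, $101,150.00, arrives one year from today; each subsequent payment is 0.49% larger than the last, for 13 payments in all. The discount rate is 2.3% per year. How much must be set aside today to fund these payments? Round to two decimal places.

$1,157,404.68

Periodic rate r = 0.023 per year.
Growing ordinary annuity: PV = PMT₁ × [1 − ((1+g)/(1+r))^n] / (r − g) = 101,150 × [1 − ((1+0.0049)/(1+r))^13] / (r − 0.0049) = $1,157,404.68.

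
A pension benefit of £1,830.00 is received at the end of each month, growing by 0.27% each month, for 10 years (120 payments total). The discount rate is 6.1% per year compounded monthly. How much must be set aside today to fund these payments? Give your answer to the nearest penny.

Periodic rate r = 0.061/12 per month; n is counted in months.
Growing ordinary annuity: PV = PMT₁ × [1 − ((1+g)/(1+r))^n] / (r − g) = 1,830 × [1 − ((1+0.0027)/(1+r))^120] / (r − 0.0027) = £190,348.74.

£190,348.74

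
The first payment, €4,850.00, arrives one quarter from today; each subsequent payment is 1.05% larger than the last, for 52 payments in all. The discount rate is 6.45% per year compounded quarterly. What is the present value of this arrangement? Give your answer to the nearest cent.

Periodic rate r = 0.0645/4 per quarter; n is counted in quarters.
Growing ordinary annuity: PV = PMT₁ × [1 − ((1+g)/(1+r))^n] / (r − g) = 4,850 × [1 − ((1+0.0105)/(1+r))^52] / (r − 0.0105) = €216,186.34.

€216,186.34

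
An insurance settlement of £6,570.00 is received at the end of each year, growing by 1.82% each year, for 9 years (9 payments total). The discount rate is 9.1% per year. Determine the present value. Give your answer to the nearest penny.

Periodic rate r = 0.091 per year.
Growing ordinary annuity: PV = PMT₁ × [1 − ((1+g)/(1+r))^n] / (r − g) = 6,570 × [1 − ((1+0.0182)/(1+r))^9] / (r − 0.0182) = £41,773.23.

£41,773.23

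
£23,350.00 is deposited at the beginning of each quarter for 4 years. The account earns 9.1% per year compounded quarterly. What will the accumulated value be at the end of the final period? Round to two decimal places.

This is an annuity due: 16 deposits of £23,350.00 at the beginning of each quarter.
Periodic rate r = 0.091/4 per quarter; n is counted in quarters.
FV = PMT × [((1+r)^n − 1)/r] × (1+r) = 23,350 × [(1+r)^16 − 1] / r × (1+r) = £454,757.63

£454,757.63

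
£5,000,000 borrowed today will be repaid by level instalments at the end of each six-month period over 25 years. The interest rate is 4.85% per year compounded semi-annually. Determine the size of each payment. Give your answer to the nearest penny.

£173,657.75

Level ordinary annuity; solve PV = PMT × [(1 − (1+r)^−n)/r] for PMT.
Periodic rate r = 0.0485/2 per half-year; n is counted in half-years.
With n = 50: PMT = 5,000,000 / ([(1 − (1+r)^−n)/r]) = £173,657.75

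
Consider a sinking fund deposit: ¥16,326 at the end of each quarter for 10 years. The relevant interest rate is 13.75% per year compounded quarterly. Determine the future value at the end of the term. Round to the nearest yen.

¥1,360,576

This is an ordinary annuity: 40 deposits of ¥16,326 at the end of each quarter.
Periodic rate r = 0.1375/4 per quarter; n is counted in quarters.
FV = PMT × [((1+r)^n − 1)/r] = 16,326 × [(1+r)^40 − 1] / r = ¥1,360,576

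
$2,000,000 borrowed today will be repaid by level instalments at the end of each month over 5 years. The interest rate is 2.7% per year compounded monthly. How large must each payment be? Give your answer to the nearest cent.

Level ordinary annuity; solve PV = PMT × [(1 − (1+r)^−n)/r] for PMT.
Periodic rate r = 0.027/12 per month; n is counted in months.
With n = 60: PMT = 2,000,000 / ([(1 − (1+r)^−n)/r]) = $35,671.37

$35,671.37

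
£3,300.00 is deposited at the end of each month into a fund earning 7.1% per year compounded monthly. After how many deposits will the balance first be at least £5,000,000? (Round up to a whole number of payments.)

390 payments

Periodic rate r = 0.071/12 per month; n is counted in months.
Ordinary annuity FV: 5,000,000 = 3,300 × [((1+r)^n − 1)/r].
(1+r)^n = 1 + 5,000,000 × r / 3,300, so n = ln(1 + 5,000,000·r/3,300) / ln(1+r) = 389.72.
Round up to a whole number of payments: n = 390.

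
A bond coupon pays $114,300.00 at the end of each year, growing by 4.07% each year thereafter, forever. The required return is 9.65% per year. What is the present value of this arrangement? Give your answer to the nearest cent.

Periodic rate r = 0.0965 per year.
Growing perpetuity (Gordon): PV = PMT₁ / (r − g) = 114,300 / (r − 0.0407) = $2,048,387.10.

$2,048,387.10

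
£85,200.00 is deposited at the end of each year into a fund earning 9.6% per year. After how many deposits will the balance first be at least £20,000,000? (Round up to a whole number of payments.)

Periodic rate r = 0.096 per year.
Ordinary annuity FV: 20,000,000 = 85,200 × [((1+r)^n − 1)/r].
(1+r)^n = 1 + 20,000,000 × r / 85,200, so n = ln(1 + 20,000,000·r/85,200) / ln(1+r) = 34.46.
Round up to a whole number of payments: n = 35.

35 payments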